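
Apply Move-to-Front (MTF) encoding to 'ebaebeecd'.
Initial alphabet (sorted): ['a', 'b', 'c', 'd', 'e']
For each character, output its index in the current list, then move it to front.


MTF encoding:
'e': index 4 in ['a', 'b', 'c', 'd', 'e'] -> ['e', 'a', 'b', 'c', 'd']
'b': index 2 in ['e', 'a', 'b', 'c', 'd'] -> ['b', 'e', 'a', 'c', 'd']
'a': index 2 in ['b', 'e', 'a', 'c', 'd'] -> ['a', 'b', 'e', 'c', 'd']
'e': index 2 in ['a', 'b', 'e', 'c', 'd'] -> ['e', 'a', 'b', 'c', 'd']
'b': index 2 in ['e', 'a', 'b', 'c', 'd'] -> ['b', 'e', 'a', 'c', 'd']
'e': index 1 in ['b', 'e', 'a', 'c', 'd'] -> ['e', 'b', 'a', 'c', 'd']
'e': index 0 in ['e', 'b', 'a', 'c', 'd'] -> ['e', 'b', 'a', 'c', 'd']
'c': index 3 in ['e', 'b', 'a', 'c', 'd'] -> ['c', 'e', 'b', 'a', 'd']
'd': index 4 in ['c', 'e', 'b', 'a', 'd'] -> ['d', 'c', 'e', 'b', 'a']


Output: [4, 2, 2, 2, 2, 1, 0, 3, 4]


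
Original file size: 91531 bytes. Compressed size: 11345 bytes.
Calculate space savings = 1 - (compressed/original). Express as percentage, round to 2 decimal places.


ratio = compressed/original = 11345/91531 = 0.123947
savings = 1 - ratio = 1 - 0.123947 = 0.876053
as a percentage: 0.876053 * 100 = 87.61%

Space savings = 1 - 11345/91531 = 87.61%


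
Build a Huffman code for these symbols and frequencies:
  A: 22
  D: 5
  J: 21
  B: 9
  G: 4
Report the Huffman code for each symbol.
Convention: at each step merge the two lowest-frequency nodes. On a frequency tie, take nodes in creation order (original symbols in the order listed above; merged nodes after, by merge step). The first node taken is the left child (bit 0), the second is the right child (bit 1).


Huffman tree construction:
Step 1: Merge G(4) + D(5) = 9
Step 2: Merge B(9) + (G+D)(9) = 18
Step 3: Merge (B+(G+D))(18) + J(21) = 39
Step 4: Merge A(22) + ((B+(G+D))+J)(39) = 61
Read each symbol's code off the tree from the root (left child = 0, right child = 1).

Codes:
  A: 0 (length 1)
  D: 1011 (length 4)
  J: 11 (length 2)
  B: 100 (length 3)
  G: 1010 (length 4)
Average code length: 127/61 = 2.0820 bits/symbol


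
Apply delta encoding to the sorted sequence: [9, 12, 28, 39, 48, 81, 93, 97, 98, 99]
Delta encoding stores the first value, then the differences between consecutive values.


First value: 9
Deltas:
  12 - 9 = 3
  28 - 12 = 16
  39 - 28 = 11
  48 - 39 = 9
  81 - 48 = 33
  93 - 81 = 12
  97 - 93 = 4
  98 - 97 = 1
  99 - 98 = 1


Delta encoded: [9, 3, 16, 11, 9, 33, 12, 4, 1, 1]


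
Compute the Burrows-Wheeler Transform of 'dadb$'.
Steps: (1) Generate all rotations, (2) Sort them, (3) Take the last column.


Rotations (sorted):
  0: $dadb -> last char: b
  1: adb$d -> last char: d
  2: b$dad -> last char: d
  3: dadb$ -> last char: $
  4: db$da -> last char: a


BWT = bdd$a


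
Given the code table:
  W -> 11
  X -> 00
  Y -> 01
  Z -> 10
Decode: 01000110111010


Decoding:
01 -> Y
00 -> X
01 -> Y
10 -> Z
11 -> W
10 -> Z
10 -> Z


Result: YXYZWZZ


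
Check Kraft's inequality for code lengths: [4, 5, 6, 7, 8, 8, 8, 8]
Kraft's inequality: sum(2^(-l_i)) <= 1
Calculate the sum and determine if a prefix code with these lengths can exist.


Sum = 2^(-4) + 2^(-5) + 2^(-6) + 2^(-7) + 2^(-8) + 2^(-8) + 2^(-8) + 2^(-8)
    = 0.0625 + 0.03125 + 0.015625 + 0.0078125 + 0.00390625 + 0.00390625 + 0.00390625 + 0.00390625
    = 34/256 = 0.1328125
Since 0.1328125 <= 1, Kraft's inequality IS satisfied.
A prefix code with these lengths CAN exist.

Kraft sum = 0.1328125. Satisfied.


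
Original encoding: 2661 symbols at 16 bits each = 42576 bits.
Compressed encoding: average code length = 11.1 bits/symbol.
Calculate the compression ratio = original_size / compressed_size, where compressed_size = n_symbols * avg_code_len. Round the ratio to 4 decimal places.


original_size = n_symbols * orig_bits = 2661 * 16 = 42576 bits
compressed_size = n_symbols * avg_code_len = 2661 * 11.1 = 29537.1 bits
ratio = original_size / compressed_size = 42576 / 29537.1 = 1.4414

Compression ratio = 1.4414


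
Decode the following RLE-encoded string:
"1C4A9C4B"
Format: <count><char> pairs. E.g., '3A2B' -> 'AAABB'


Expanding each <count><char> pair:
  1C -> 'C'
  4A -> 'AAAA'
  9C -> 'CCCCCCCCC'
  4B -> 'BBBB'

Decoded = CAAAACCCCCCCCCBBBB


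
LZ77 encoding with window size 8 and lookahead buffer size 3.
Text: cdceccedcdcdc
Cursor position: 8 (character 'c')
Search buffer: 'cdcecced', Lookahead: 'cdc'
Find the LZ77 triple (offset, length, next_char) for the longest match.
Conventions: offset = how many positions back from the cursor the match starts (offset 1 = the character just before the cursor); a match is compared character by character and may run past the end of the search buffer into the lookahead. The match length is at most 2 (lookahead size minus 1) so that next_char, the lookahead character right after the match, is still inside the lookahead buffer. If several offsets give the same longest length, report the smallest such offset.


Try each offset into the search buffer:
  offset=1 (pos 7, char 'd'): match length 0
  offset=2 (pos 6, char 'e'): match length 0
  offset=3 (pos 5, char 'c'): match length 1
  offset=4 (pos 4, char 'c'): match length 1
  offset=5 (pos 3, char 'e'): match length 0
  offset=6 (pos 2, char 'c'): match length 1
  offset=7 (pos 1, char 'd'): match length 0
  offset=8 (pos 0, char 'c'): match length 2
Longest match has length 2 at offset 8.
next_char = character at position 8 + 2 = 10 -> 'c'

Best match: offset=8, length=2 (matching 'cd' starting at position 0)
LZ77 triple: (8, 2, 'c')


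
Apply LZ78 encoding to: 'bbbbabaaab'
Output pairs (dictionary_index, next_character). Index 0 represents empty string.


LZ78 encoding steps:
Dictionary: {0: ''}
Step 1: w='' (idx 0), next='b' -> output (0, 'b'), add 'b' as idx 1
Step 2: w='b' (idx 1), next='b' -> output (1, 'b'), add 'bb' as idx 2
Step 3: w='b' (idx 1), next='a' -> output (1, 'a'), add 'ba' as idx 3
Step 4: w='ba' (idx 3), next='a' -> output (3, 'a'), add 'baa' as idx 4
Step 5: w='' (idx 0), next='a' -> output (0, 'a'), add 'a' as idx 5
Step 6: w='b' (idx 1), end of input -> output (1, '')


Encoded: [(0, 'b'), (1, 'b'), (1, 'a'), (3, 'a'), (0, 'a'), (1, '')]


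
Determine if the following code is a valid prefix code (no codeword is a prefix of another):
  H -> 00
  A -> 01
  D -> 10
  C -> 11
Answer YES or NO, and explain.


Checking each pair (does one codeword prefix another?):
  H='00' vs A='01': no prefix
  H='00' vs D='10': no prefix
  H='00' vs C='11': no prefix
  A='01' vs H='00': no prefix
  A='01' vs D='10': no prefix
  A='01' vs C='11': no prefix
  D='10' vs H='00': no prefix
  D='10' vs A='01': no prefix
  D='10' vs C='11': no prefix
  C='11' vs H='00': no prefix
  C='11' vs A='01': no prefix
  C='11' vs D='10': no prefix
No violation found over all pairs.

YES -- this is a valid prefix code. No codeword is a prefix of any other codeword.


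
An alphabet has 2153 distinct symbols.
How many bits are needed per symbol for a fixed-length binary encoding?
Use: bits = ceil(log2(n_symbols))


log2(2153) = 11.0721
Bracket: 2^11 = 2048 < 2153 <= 2^12 = 4096
So ceil(log2(2153)) = 12

bits = ceil(log2(2153)) = ceil(11.0721) = 12 bits


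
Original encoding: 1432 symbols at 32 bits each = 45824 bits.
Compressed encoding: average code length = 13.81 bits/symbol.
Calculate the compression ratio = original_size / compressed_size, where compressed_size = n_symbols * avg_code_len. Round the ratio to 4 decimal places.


original_size = n_symbols * orig_bits = 1432 * 32 = 45824 bits
compressed_size = n_symbols * avg_code_len = 1432 * 13.81 = 19775.92 bits
ratio = original_size / compressed_size = 45824 / 19775.92 = 2.3172

Compression ratio = 2.3172


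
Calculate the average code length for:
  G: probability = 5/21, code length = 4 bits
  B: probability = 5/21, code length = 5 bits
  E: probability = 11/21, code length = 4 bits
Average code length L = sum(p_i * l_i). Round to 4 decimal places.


Weighted contributions p_i * l_i:
  G: (5/21) * 4 = 20/21
  B: (5/21) * 5 = 25/21
  E: (11/21) * 4 = 44/21
Sum = (20 + 25 + 44)/21 = 89/21

L = 89/21 = 4.2381 bits/symbol


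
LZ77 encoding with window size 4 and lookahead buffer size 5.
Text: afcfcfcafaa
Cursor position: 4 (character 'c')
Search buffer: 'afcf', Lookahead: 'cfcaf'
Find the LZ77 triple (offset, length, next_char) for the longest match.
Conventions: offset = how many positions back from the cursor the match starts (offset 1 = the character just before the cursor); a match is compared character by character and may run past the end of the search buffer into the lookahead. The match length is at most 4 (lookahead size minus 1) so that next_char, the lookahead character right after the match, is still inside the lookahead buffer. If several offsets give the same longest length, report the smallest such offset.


Try each offset into the search buffer:
  offset=1 (pos 3, char 'f'): match length 0
  offset=2 (pos 2, char 'c'): match length 3
  offset=3 (pos 1, char 'f'): match length 0
  offset=4 (pos 0, char 'a'): match length 0
Longest match has length 3 at offset 2.
next_char = character at position 4 + 3 = 7 -> 'a'

Best match: offset=2, length=3 (matching 'cfc' starting at position 2)
LZ77 triple: (2, 3, 'a')


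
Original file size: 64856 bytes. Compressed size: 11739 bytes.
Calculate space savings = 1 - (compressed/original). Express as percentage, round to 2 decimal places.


ratio = compressed/original = 11739/64856 = 0.181001
savings = 1 - ratio = 1 - 0.181001 = 0.818999
as a percentage: 0.818999 * 100 = 81.9%

Space savings = 1 - 11739/64856 = 81.9%


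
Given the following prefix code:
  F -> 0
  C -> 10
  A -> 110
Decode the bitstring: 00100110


Decoding step by step:
Bits 0 -> F
Bits 0 -> F
Bits 10 -> C
Bits 0 -> F
Bits 110 -> A


Decoded message: FFCFA


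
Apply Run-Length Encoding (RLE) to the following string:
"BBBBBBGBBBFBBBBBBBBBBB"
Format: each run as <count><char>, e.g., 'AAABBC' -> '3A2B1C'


Scanning runs left to right:
  i=0: run of 'B' x 6 -> '6B'
  i=6: run of 'G' x 1 -> '1G'
  i=7: run of 'B' x 3 -> '3B'
  i=10: run of 'F' x 1 -> '1F'
  i=11: run of 'B' x 11 -> '11B'

RLE = 6B1G3B1F11B


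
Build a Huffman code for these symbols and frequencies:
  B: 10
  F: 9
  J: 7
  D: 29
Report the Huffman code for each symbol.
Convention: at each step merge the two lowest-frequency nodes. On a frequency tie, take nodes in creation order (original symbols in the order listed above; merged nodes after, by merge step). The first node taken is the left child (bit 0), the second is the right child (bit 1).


Huffman tree construction:
Step 1: Merge J(7) + F(9) = 16
Step 2: Merge B(10) + (J+F)(16) = 26
Step 3: Merge (B+(J+F))(26) + D(29) = 55
Read each symbol's code off the tree from the root (left child = 0, right child = 1).

Codes:
  B: 00 (length 2)
  F: 011 (length 3)
  J: 010 (length 3)
  D: 1 (length 1)
Average code length: 97/55 = 1.7636 bits/symbol


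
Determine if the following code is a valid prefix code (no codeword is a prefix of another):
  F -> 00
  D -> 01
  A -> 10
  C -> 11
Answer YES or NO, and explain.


Checking each pair (does one codeword prefix another?):
  F='00' vs D='01': no prefix
  F='00' vs A='10': no prefix
  F='00' vs C='11': no prefix
  D='01' vs F='00': no prefix
  D='01' vs A='10': no prefix
  D='01' vs C='11': no prefix
  A='10' vs F='00': no prefix
  A='10' vs D='01': no prefix
  A='10' vs C='11': no prefix
  C='11' vs F='00': no prefix
  C='11' vs D='01': no prefix
  C='11' vs A='10': no prefix
No violation found over all pairs.

YES -- this is a valid prefix code. No codeword is a prefix of any other codeword.


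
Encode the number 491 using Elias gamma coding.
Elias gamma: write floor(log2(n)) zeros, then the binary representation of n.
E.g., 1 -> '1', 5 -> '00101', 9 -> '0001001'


num_bits = floor(log2(491)) + 1 = 9
leading_zeros = num_bits - 1 = 8
binary(491) = 111101011

Elias gamma(491) = '00000000' + '111101011' = 00000000111101011 (17 bits)


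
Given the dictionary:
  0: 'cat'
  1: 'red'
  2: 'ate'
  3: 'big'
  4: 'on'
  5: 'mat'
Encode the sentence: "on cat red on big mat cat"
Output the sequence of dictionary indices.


Look up each word in the dictionary:
  'on' -> 4
  'cat' -> 0
  'red' -> 1
  'on' -> 4
  'big' -> 3
  'mat' -> 5
  'cat' -> 0

Encoded: [4, 0, 1, 4, 3, 5, 0]


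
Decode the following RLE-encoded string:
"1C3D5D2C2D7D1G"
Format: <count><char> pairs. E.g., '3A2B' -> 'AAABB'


Expanding each <count><char> pair:
  1C -> 'C'
  3D -> 'DDD'
  5D -> 'DDDDD'
  2C -> 'CC'
  2D -> 'DD'
  7D -> 'DDDDDDD'
  1G -> 'G'

Decoded = CDDDDDDDDCCDDDDDDDDDG


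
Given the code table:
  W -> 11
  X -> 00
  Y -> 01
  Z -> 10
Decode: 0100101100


Decoding:
01 -> Y
00 -> X
10 -> Z
11 -> W
00 -> X


Result: YXZWX


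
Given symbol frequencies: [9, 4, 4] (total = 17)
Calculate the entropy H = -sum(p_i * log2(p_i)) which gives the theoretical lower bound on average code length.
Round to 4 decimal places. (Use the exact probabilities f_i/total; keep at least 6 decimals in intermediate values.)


Per-symbol terms -p_i * log2(p_i) with p_i = f_i/17:
  p = 9/17 = 0.529412: log2(p) = -0.917538, -p*log2(p) = 0.485755
  p = 4/17 = 0.235294: log2(p) = -2.087463, -p*log2(p) = 0.491168
  p = 4/17 = 0.235294: log2(p) = -2.087463, -p*log2(p) = 0.491168
H = 0.485755 + 0.491168 + 0.491168 = 1.468091

H = 1.4681 bits/symbol


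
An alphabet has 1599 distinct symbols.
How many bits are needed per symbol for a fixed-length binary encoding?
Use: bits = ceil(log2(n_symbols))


log2(1599) = 10.643
Bracket: 2^10 = 1024 < 1599 <= 2^11 = 2048
So ceil(log2(1599)) = 11

bits = ceil(log2(1599)) = ceil(10.643) = 11 bits


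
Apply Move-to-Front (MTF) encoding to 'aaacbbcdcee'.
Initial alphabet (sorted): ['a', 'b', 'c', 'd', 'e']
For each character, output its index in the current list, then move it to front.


MTF encoding:
'a': index 0 in ['a', 'b', 'c', 'd', 'e'] -> ['a', 'b', 'c', 'd', 'e']
'a': index 0 in ['a', 'b', 'c', 'd', 'e'] -> ['a', 'b', 'c', 'd', 'e']
'a': index 0 in ['a', 'b', 'c', 'd', 'e'] -> ['a', 'b', 'c', 'd', 'e']
'c': index 2 in ['a', 'b', 'c', 'd', 'e'] -> ['c', 'a', 'b', 'd', 'e']
'b': index 2 in ['c', 'a', 'b', 'd', 'e'] -> ['b', 'c', 'a', 'd', 'e']
'b': index 0 in ['b', 'c', 'a', 'd', 'e'] -> ['b', 'c', 'a', 'd', 'e']
'c': index 1 in ['b', 'c', 'a', 'd', 'e'] -> ['c', 'b', 'a', 'd', 'e']
'd': index 3 in ['c', 'b', 'a', 'd', 'e'] -> ['d', 'c', 'b', 'a', 'e']
'c': index 1 in ['d', 'c', 'b', 'a', 'e'] -> ['c', 'd', 'b', 'a', 'e']
'e': index 4 in ['c', 'd', 'b', 'a', 'e'] -> ['e', 'c', 'd', 'b', 'a']
'e': index 0 in ['e', 'c', 'd', 'b', 'a'] -> ['e', 'c', 'd', 'b', 'a']


Output: [0, 0, 0, 2, 2, 0, 1, 3, 1, 4, 0]


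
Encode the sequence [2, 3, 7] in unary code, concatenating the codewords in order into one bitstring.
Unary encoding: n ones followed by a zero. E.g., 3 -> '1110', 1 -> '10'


Encode each number as n ones followed by a terminating 0:
  2 -> 110 (3 bits)
  3 -> 1110 (4 bits)
  7 -> 11111110 (8 bits)
Total length = 3 + 4 + 8 = 15 bits.

Unary([2, 3, 7]) = 110111011111110 (15 bits)


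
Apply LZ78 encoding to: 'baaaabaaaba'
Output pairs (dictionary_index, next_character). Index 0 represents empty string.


LZ78 encoding steps:
Dictionary: {0: ''}
Step 1: w='' (idx 0), next='b' -> output (0, 'b'), add 'b' as idx 1
Step 2: w='' (idx 0), next='a' -> output (0, 'a'), add 'a' as idx 2
Step 3: w='a' (idx 2), next='a' -> output (2, 'a'), add 'aa' as idx 3
Step 4: w='a' (idx 2), next='b' -> output (2, 'b'), add 'ab' as idx 4
Step 5: w='aa' (idx 3), next='a' -> output (3, 'a'), add 'aaa' as idx 5
Step 6: w='b' (idx 1), next='a' -> output (1, 'a'), add 'ba' as idx 6


Encoded: [(0, 'b'), (0, 'a'), (2, 'a'), (2, 'b'), (3, 'a'), (1, 'a')]


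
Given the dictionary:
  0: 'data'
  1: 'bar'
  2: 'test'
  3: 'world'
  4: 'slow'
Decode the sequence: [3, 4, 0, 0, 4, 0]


Look up each index in the dictionary:
  3 -> 'world'
  4 -> 'slow'
  0 -> 'data'
  0 -> 'data'
  4 -> 'slow'
  0 -> 'data'

Decoded: "world slow data data slow data"


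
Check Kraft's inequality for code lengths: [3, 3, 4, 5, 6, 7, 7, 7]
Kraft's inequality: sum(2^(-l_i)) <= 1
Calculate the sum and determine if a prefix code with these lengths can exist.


Sum = 2^(-3) + 2^(-3) + 2^(-4) + 2^(-5) + 2^(-6) + 2^(-7) + 2^(-7) + 2^(-7)
    = 0.125 + 0.125 + 0.0625 + 0.03125 + 0.015625 + 0.0078125 + 0.0078125 + 0.0078125
    = 49/128 = 0.3828125
Since 0.3828125 <= 1, Kraft's inequality IS satisfied.
A prefix code with these lengths CAN exist.

Kraft sum = 0.3828125. Satisfied.


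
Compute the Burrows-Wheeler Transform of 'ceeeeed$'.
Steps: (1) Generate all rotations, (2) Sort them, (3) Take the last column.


Rotations (sorted):
  0: $ceeeeed -> last char: d
  1: ceeeeed$ -> last char: $
  2: d$ceeeee -> last char: e
  3: ed$ceeee -> last char: e
  4: eed$ceee -> last char: e
  5: eeed$cee -> last char: e
  6: eeeed$ce -> last char: e
  7: eeeeed$c -> last char: c


BWT = d$eeeeec


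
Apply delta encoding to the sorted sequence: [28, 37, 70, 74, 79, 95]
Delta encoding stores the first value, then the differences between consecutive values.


First value: 28
Deltas:
  37 - 28 = 9
  70 - 37 = 33
  74 - 70 = 4
  79 - 74 = 5
  95 - 79 = 16


Delta encoded: [28, 9, 33, 4, 5, 16]


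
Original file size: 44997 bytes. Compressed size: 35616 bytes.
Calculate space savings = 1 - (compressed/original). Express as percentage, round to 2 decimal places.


ratio = compressed/original = 35616/44997 = 0.791519
savings = 1 - ratio = 1 - 0.791519 = 0.208481
as a percentage: 0.208481 * 100 = 20.85%

Space savings = 1 - 35616/44997 = 20.85%


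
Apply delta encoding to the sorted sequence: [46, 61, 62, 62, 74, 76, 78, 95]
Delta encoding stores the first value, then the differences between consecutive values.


First value: 46
Deltas:
  61 - 46 = 15
  62 - 61 = 1
  62 - 62 = 0
  74 - 62 = 12
  76 - 74 = 2
  78 - 76 = 2
  95 - 78 = 17


Delta encoded: [46, 15, 1, 0, 12, 2, 2, 17]


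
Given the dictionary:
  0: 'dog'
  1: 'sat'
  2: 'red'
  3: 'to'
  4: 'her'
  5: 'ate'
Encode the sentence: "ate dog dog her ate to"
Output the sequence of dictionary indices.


Look up each word in the dictionary:
  'ate' -> 5
  'dog' -> 0
  'dog' -> 0
  'her' -> 4
  'ate' -> 5
  'to' -> 3

Encoded: [5, 0, 0, 4, 5, 3]


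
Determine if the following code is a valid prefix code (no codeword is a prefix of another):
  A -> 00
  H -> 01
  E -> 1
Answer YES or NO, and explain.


Checking each pair (does one codeword prefix another?):
  A='00' vs H='01': no prefix
  A='00' vs E='1': no prefix
  H='01' vs A='00': no prefix
  H='01' vs E='1': no prefix
  E='1' vs A='00': no prefix
  E='1' vs H='01': no prefix
No violation found over all pairs.

YES -- this is a valid prefix code. No codeword is a prefix of any other codeword.


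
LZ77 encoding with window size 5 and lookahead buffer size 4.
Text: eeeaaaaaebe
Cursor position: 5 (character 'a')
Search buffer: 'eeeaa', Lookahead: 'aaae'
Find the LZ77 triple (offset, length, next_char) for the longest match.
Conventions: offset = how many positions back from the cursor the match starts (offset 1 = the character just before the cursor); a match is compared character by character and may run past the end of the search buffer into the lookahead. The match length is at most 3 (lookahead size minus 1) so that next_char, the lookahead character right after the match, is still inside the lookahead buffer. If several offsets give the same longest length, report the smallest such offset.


Try each offset into the search buffer:
  offset=1 (pos 4, char 'a'): match length 3
  offset=2 (pos 3, char 'a'): match length 3
  offset=3 (pos 2, char 'e'): match length 0
  offset=4 (pos 1, char 'e'): match length 0
  offset=5 (pos 0, char 'e'): match length 0
Longest match has length 3, found at offsets 1, 2; take the smallest, offset 1.
next_char = character at position 5 + 3 = 8 -> 'e'

Best match: offset=1, length=3 (matching 'aaa' starting at position 4)
LZ77 triple: (1, 3, 'e')


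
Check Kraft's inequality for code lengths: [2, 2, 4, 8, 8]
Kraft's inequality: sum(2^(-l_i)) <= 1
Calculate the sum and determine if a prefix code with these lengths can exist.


Sum = 2^(-2) + 2^(-2) + 2^(-4) + 2^(-8) + 2^(-8)
    = 0.25 + 0.25 + 0.0625 + 0.00390625 + 0.00390625
    = 146/256 = 0.5703125
Since 0.5703125 <= 1, Kraft's inequality IS satisfied.
A prefix code with these lengths CAN exist.

Kraft sum = 0.5703125. Satisfied.


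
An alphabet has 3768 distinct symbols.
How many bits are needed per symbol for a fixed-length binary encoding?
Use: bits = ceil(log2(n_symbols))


log2(3768) = 11.8796
Bracket: 2^11 = 2048 < 3768 <= 2^12 = 4096
So ceil(log2(3768)) = 12

bits = ceil(log2(3768)) = ceil(11.8796) = 12 bits


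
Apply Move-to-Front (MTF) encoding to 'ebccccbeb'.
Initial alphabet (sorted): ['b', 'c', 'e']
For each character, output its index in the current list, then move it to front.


MTF encoding:
'e': index 2 in ['b', 'c', 'e'] -> ['e', 'b', 'c']
'b': index 1 in ['e', 'b', 'c'] -> ['b', 'e', 'c']
'c': index 2 in ['b', 'e', 'c'] -> ['c', 'b', 'e']
'c': index 0 in ['c', 'b', 'e'] -> ['c', 'b', 'e']
'c': index 0 in ['c', 'b', 'e'] -> ['c', 'b', 'e']
'c': index 0 in ['c', 'b', 'e'] -> ['c', 'b', 'e']
'b': index 1 in ['c', 'b', 'e'] -> ['b', 'c', 'e']
'e': index 2 in ['b', 'c', 'e'] -> ['e', 'b', 'c']
'b': index 1 in ['e', 'b', 'c'] -> ['b', 'e', 'c']


Output: [2, 1, 2, 0, 0, 0, 1, 2, 1]


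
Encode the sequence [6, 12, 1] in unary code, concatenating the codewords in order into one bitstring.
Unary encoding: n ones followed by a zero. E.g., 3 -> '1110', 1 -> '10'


Encode each number as n ones followed by a terminating 0:
  6 -> 1111110 (7 bits)
  12 -> 1111111111110 (13 bits)
  1 -> 10 (2 bits)
Total length = 7 + 13 + 2 = 22 bits.

Unary([6, 12, 1]) = 1111110111111111111010 (22 bits)


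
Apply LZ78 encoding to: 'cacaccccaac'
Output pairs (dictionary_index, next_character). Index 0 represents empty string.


LZ78 encoding steps:
Dictionary: {0: ''}
Step 1: w='' (idx 0), next='c' -> output (0, 'c'), add 'c' as idx 1
Step 2: w='' (idx 0), next='a' -> output (0, 'a'), add 'a' as idx 2
Step 3: w='c' (idx 1), next='a' -> output (1, 'a'), add 'ca' as idx 3
Step 4: w='c' (idx 1), next='c' -> output (1, 'c'), add 'cc' as idx 4
Step 5: w='cc' (idx 4), next='a' -> output (4, 'a'), add 'cca' as idx 5
Step 6: w='a' (idx 2), next='c' -> output (2, 'c'), add 'ac' as idx 6


Encoded: [(0, 'c'), (0, 'a'), (1, 'a'), (1, 'c'), (4, 'a'), (2, 'c')]


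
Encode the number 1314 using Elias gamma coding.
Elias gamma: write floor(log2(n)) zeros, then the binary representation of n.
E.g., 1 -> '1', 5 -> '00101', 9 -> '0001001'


num_bits = floor(log2(1314)) + 1 = 11
leading_zeros = num_bits - 1 = 10
binary(1314) = 10100100010

Elias gamma(1314) = '0000000000' + '10100100010' = 000000000010100100010 (21 bits)


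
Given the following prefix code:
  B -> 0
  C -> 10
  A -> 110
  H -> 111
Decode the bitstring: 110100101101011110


Decoding step by step:
Bits 110 -> A
Bits 10 -> C
Bits 0 -> B
Bits 10 -> C
Bits 110 -> A
Bits 10 -> C
Bits 111 -> H
Bits 10 -> C


Decoded message: ACBCACHC


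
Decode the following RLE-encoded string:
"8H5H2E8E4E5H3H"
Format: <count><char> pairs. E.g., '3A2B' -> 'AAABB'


Expanding each <count><char> pair:
  8H -> 'HHHHHHHH'
  5H -> 'HHHHH'
  2E -> 'EE'
  8E -> 'EEEEEEEE'
  4E -> 'EEEE'
  5H -> 'HHHHH'
  3H -> 'HHH'

Decoded = HHHHHHHHHHHHHEEEEEEEEEEEEEEHHHHHHHH


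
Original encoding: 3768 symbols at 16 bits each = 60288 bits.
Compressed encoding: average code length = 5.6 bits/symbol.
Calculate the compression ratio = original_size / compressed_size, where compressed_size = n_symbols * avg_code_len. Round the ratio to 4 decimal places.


original_size = n_symbols * orig_bits = 3768 * 16 = 60288 bits
compressed_size = n_symbols * avg_code_len = 3768 * 5.6 = 21100.8 bits
ratio = original_size / compressed_size = 60288 / 21100.8 = 2.8571

Compression ratio = 2.8571


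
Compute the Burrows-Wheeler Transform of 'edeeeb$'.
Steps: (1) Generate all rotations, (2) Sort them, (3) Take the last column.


Rotations (sorted):
  0: $edeeeb -> last char: b
  1: b$edeee -> last char: e
  2: deeeb$e -> last char: e
  3: eb$edee -> last char: e
  4: edeeeb$ -> last char: $
  5: eeb$ede -> last char: e
  6: eeeb$ed -> last char: d


BWT = beee$ed


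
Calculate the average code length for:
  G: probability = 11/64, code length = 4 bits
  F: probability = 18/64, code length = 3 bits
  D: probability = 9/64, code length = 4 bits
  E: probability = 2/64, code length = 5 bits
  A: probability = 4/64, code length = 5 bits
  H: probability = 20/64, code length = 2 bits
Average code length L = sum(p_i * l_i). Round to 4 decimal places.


Weighted contributions p_i * l_i:
  G: (11/64) * 4 = 44/64
  F: (18/64) * 3 = 54/64
  D: (9/64) * 4 = 36/64
  E: (2/64) * 5 = 10/64
  A: (4/64) * 5 = 20/64
  H: (20/64) * 2 = 40/64
Sum = (44 + 54 + 36 + 10 + 20 + 40)/64 = 204/64

L = 204/64 = 3.1875 bits/symbol


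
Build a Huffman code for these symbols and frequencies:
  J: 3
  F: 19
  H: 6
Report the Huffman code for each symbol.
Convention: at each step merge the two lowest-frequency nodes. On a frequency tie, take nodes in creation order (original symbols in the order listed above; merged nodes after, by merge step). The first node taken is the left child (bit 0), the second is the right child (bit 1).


Huffman tree construction:
Step 1: Merge J(3) + H(6) = 9
Step 2: Merge (J+H)(9) + F(19) = 28
Read each symbol's code off the tree from the root (left child = 0, right child = 1).

Codes:
  J: 00 (length 2)
  F: 1 (length 1)
  H: 01 (length 2)
Average code length: 37/28 = 1.3214 bits/symbol


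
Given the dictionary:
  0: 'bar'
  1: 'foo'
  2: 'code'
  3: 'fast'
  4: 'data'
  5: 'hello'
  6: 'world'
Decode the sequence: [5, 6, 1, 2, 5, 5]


Look up each index in the dictionary:
  5 -> 'hello'
  6 -> 'world'
  1 -> 'foo'
  2 -> 'code'
  5 -> 'hello'
  5 -> 'hello'

Decoded: "hello world foo code hello hello"


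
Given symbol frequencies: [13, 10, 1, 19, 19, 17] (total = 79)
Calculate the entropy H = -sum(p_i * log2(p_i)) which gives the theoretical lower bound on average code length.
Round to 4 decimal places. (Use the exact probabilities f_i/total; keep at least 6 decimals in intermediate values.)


Per-symbol terms -p_i * log2(p_i) with p_i = f_i/79:
  p = 13/79 = 0.164557: log2(p) = -2.603341, -p*log2(p) = 0.428398
  p = 10/79 = 0.126582: log2(p) = -2.981853, -p*log2(p) = 0.377450
  p = 1/79 = 0.012658: log2(p) = -6.303781, -p*log2(p) = 0.079795
  p = 19/79 = 0.240506: log2(p) = -2.055853, -p*log2(p) = 0.494446
  p = 19/79 = 0.240506: log2(p) = -2.055853, -p*log2(p) = 0.494446
  p = 17/79 = 0.215190: log2(p) = -2.216318, -p*log2(p) = 0.476929
H = 0.428398 + 0.377450 + 0.079795 + 0.494446 + 0.494446 + 0.476929 = 2.351464

H = 2.3515 bits/symbol


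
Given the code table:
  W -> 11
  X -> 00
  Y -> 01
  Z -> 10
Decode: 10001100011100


Decoding:
10 -> Z
00 -> X
11 -> W
00 -> X
01 -> Y
11 -> W
00 -> X


Result: ZXWXYWX


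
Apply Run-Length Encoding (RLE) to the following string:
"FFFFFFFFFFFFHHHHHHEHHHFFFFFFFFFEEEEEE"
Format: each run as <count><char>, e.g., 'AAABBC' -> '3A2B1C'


Scanning runs left to right:
  i=0: run of 'F' x 12 -> '12F'
  i=12: run of 'H' x 6 -> '6H'
  i=18: run of 'E' x 1 -> '1E'
  i=19: run of 'H' x 3 -> '3H'
  i=22: run of 'F' x 9 -> '9F'
  i=31: run of 'E' x 6 -> '6E'

RLE = 12F6H1E3H9F6E


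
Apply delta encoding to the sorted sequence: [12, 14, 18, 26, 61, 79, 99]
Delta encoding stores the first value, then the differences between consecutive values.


First value: 12
Deltas:
  14 - 12 = 2
  18 - 14 = 4
  26 - 18 = 8
  61 - 26 = 35
  79 - 61 = 18
  99 - 79 = 20


Delta encoded: [12, 2, 4, 8, 35, 18, 20]


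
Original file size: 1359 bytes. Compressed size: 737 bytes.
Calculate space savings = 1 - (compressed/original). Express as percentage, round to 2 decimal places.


ratio = compressed/original = 737/1359 = 0.542311
savings = 1 - ratio = 1 - 0.542311 = 0.457689
as a percentage: 0.457689 * 100 = 45.77%

Space savings = 1 - 737/1359 = 45.77%


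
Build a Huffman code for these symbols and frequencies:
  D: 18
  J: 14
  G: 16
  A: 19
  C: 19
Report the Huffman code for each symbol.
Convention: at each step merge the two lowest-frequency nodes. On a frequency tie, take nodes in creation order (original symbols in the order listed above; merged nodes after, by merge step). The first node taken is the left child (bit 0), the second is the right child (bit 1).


Huffman tree construction:
Step 1: Merge J(14) + G(16) = 30
Step 2: Merge D(18) + A(19) = 37
Step 3: Merge C(19) + (J+G)(30) = 49
Step 4: Merge (D+A)(37) + (C+(J+G))(49) = 86
Read each symbol's code off the tree from the root (left child = 0, right child = 1).

Codes:
  D: 00 (length 2)
  J: 110 (length 3)
  G: 111 (length 3)
  A: 01 (length 2)
  C: 10 (length 2)
Average code length: 202/86 = 2.3488 bits/symbol


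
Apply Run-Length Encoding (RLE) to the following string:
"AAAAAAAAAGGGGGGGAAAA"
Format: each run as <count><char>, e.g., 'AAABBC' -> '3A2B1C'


Scanning runs left to right:
  i=0: run of 'A' x 9 -> '9A'
  i=9: run of 'G' x 7 -> '7G'
  i=16: run of 'A' x 4 -> '4A'

RLE = 9A7G4A


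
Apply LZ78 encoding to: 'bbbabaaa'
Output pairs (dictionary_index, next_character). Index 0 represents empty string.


LZ78 encoding steps:
Dictionary: {0: ''}
Step 1: w='' (idx 0), next='b' -> output (0, 'b'), add 'b' as idx 1
Step 2: w='b' (idx 1), next='b' -> output (1, 'b'), add 'bb' as idx 2
Step 3: w='' (idx 0), next='a' -> output (0, 'a'), add 'a' as idx 3
Step 4: w='b' (idx 1), next='a' -> output (1, 'a'), add 'ba' as idx 4
Step 5: w='a' (idx 3), next='a' -> output (3, 'a'), add 'aa' as idx 5


Encoded: [(0, 'b'), (1, 'b'), (0, 'a'), (1, 'a'), (3, 'a')]


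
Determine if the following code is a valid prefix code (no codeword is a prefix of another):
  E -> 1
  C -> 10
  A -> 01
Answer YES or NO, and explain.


Checking each pair (does one codeword prefix another?):
  E='1' vs C='10': prefix -- VIOLATION

NO -- this is NOT a valid prefix code. E (1) is a prefix of C (10).


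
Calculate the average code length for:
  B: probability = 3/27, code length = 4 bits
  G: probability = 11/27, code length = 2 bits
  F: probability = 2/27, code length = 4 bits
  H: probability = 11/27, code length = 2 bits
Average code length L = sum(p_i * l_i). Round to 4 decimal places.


Weighted contributions p_i * l_i:
  B: (3/27) * 4 = 12/27
  G: (11/27) * 2 = 22/27
  F: (2/27) * 4 = 8/27
  H: (11/27) * 2 = 22/27
Sum = (12 + 22 + 8 + 22)/27 = 64/27

L = 64/27 = 2.3704 bits/symbol


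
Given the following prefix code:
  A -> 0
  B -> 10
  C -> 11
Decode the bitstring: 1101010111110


Decoding step by step:
Bits 11 -> C
Bits 0 -> A
Bits 10 -> B
Bits 10 -> B
Bits 11 -> C
Bits 11 -> C
Bits 10 -> B


Decoded message: CABBCCB


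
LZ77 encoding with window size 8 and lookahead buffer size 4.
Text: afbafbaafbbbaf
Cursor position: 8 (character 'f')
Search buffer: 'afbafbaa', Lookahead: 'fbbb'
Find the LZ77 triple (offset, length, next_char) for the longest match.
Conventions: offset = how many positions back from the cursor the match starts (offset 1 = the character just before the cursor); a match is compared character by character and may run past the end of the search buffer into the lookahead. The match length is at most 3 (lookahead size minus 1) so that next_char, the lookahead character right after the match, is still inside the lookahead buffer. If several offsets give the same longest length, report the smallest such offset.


Try each offset into the search buffer:
  offset=1 (pos 7, char 'a'): match length 0
  offset=2 (pos 6, char 'a'): match length 0
  offset=3 (pos 5, char 'b'): match length 0
  offset=4 (pos 4, char 'f'): match length 2
  offset=5 (pos 3, char 'a'): match length 0
  offset=6 (pos 2, char 'b'): match length 0
  offset=7 (pos 1, char 'f'): match length 2
  offset=8 (pos 0, char 'a'): match length 0
Longest match has length 2, found at offsets 4, 7; take the smallest, offset 4.
next_char = character at position 8 + 2 = 10 -> 'b'

Best match: offset=4, length=2 (matching 'fb' starting at position 4)
LZ77 triple: (4, 2, 'b')


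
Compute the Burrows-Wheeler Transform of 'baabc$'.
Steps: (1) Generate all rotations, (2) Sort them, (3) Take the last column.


Rotations (sorted):
  0: $baabc -> last char: c
  1: aabc$b -> last char: b
  2: abc$ba -> last char: a
  3: baabc$ -> last char: $
  4: bc$baa -> last char: a
  5: c$baab -> last char: b


BWT = cba$ab


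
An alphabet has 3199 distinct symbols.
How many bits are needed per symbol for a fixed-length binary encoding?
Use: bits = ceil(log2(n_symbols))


log2(3199) = 11.6434
Bracket: 2^11 = 2048 < 3199 <= 2^12 = 4096
So ceil(log2(3199)) = 12

bits = ceil(log2(3199)) = ceil(11.6434) = 12 bits


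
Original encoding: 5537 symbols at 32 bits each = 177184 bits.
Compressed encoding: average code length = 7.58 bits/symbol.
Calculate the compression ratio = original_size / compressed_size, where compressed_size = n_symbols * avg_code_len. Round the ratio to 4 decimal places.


original_size = n_symbols * orig_bits = 5537 * 32 = 177184 bits
compressed_size = n_symbols * avg_code_len = 5537 * 7.58 = 41970.46 bits
ratio = original_size / compressed_size = 177184 / 41970.46 = 4.2216

Compression ratio = 4.2216


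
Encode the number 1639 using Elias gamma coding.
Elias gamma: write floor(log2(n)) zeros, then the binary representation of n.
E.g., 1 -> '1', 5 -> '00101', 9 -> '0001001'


num_bits = floor(log2(1639)) + 1 = 11
leading_zeros = num_bits - 1 = 10
binary(1639) = 11001100111

Elias gamma(1639) = '0000000000' + '11001100111' = 000000000011001100111 (21 bits)


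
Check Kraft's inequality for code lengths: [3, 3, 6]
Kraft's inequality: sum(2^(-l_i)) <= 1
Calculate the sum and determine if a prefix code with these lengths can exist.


Sum = 2^(-3) + 2^(-3) + 2^(-6)
    = 0.125 + 0.125 + 0.015625
    = 17/64 = 0.265625
Since 0.265625 <= 1, Kraft's inequality IS satisfied.
A prefix code with these lengths CAN exist.

Kraft sum = 0.265625. Satisfied.


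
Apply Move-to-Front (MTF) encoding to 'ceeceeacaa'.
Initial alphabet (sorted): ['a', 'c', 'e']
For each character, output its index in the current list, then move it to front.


MTF encoding:
'c': index 1 in ['a', 'c', 'e'] -> ['c', 'a', 'e']
'e': index 2 in ['c', 'a', 'e'] -> ['e', 'c', 'a']
'e': index 0 in ['e', 'c', 'a'] -> ['e', 'c', 'a']
'c': index 1 in ['e', 'c', 'a'] -> ['c', 'e', 'a']
'e': index 1 in ['c', 'e', 'a'] -> ['e', 'c', 'a']
'e': index 0 in ['e', 'c', 'a'] -> ['e', 'c', 'a']
'a': index 2 in ['e', 'c', 'a'] -> ['a', 'e', 'c']
'c': index 2 in ['a', 'e', 'c'] -> ['c', 'a', 'e']
'a': index 1 in ['c', 'a', 'e'] -> ['a', 'c', 'e']
'a': index 0 in ['a', 'c', 'e'] -> ['a', 'c', 'e']


Output: [1, 2, 0, 1, 1, 0, 2, 2, 1, 0]


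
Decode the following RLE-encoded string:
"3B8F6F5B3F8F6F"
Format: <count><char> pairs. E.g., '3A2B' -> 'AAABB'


Expanding each <count><char> pair:
  3B -> 'BBB'
  8F -> 'FFFFFFFF'
  6F -> 'FFFFFF'
  5B -> 'BBBBB'
  3F -> 'FFF'
  8F -> 'FFFFFFFF'
  6F -> 'FFFFFF'

Decoded = BBBFFFFFFFFFFFFFFBBBBBFFFFFFFFFFFFFFFFF


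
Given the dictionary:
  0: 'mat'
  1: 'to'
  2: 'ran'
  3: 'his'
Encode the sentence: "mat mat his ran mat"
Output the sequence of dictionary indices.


Look up each word in the dictionary:
  'mat' -> 0
  'mat' -> 0
  'his' -> 3
  'ran' -> 2
  'mat' -> 0

Encoded: [0, 0, 3, 2, 0]


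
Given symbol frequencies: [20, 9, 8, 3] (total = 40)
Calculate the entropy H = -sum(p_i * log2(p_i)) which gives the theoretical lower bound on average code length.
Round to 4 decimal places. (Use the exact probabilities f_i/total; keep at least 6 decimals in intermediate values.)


Per-symbol terms -p_i * log2(p_i) with p_i = f_i/40:
  p = 20/40 = 0.500000: log2(p) = -1.000000, -p*log2(p) = 0.500000
  p = 9/40 = 0.225000: log2(p) = -2.152003, -p*log2(p) = 0.484201
  p = 8/40 = 0.200000: log2(p) = -2.321928, -p*log2(p) = 0.464386
  p = 3/40 = 0.075000: log2(p) = -3.736966, -p*log2(p) = 0.280272
H = 0.500000 + 0.484201 + 0.464386 + 0.280272 = 1.728859

H = 1.7289 bits/symbol


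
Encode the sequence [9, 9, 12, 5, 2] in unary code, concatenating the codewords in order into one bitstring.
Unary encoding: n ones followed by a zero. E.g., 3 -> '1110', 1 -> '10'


Encode each number as n ones followed by a terminating 0:
  9 -> 1111111110 (10 bits)
  9 -> 1111111110 (10 bits)
  12 -> 1111111111110 (13 bits)
  5 -> 111110 (6 bits)
  2 -> 110 (3 bits)
Total length = 10 + 10 + 13 + 6 + 3 = 42 bits.

Unary([9, 9, 12, 5, 2]) = 111111111011111111101111111111110111110110 (42 bits)


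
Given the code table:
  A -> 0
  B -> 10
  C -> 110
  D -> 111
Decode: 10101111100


Decoding:
10 -> B
10 -> B
111 -> D
110 -> C
0 -> A


Result: BBDCA


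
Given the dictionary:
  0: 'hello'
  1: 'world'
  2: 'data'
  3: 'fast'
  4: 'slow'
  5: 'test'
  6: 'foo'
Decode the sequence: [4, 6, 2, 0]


Look up each index in the dictionary:
  4 -> 'slow'
  6 -> 'foo'
  2 -> 'data'
  0 -> 'hello'

Decoded: "slow foo data hello"


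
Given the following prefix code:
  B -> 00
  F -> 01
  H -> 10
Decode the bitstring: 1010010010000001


Decoding step by step:
Bits 10 -> H
Bits 10 -> H
Bits 01 -> F
Bits 00 -> B
Bits 10 -> H
Bits 00 -> B
Bits 00 -> B
Bits 01 -> F


Decoded message: HHFBHBBF


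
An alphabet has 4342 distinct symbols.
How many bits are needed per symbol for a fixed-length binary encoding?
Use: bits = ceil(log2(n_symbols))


log2(4342) = 12.0841
Bracket: 2^12 = 4096 < 4342 <= 2^13 = 8192
So ceil(log2(4342)) = 13

bits = ceil(log2(4342)) = ceil(12.0841) = 13 bits


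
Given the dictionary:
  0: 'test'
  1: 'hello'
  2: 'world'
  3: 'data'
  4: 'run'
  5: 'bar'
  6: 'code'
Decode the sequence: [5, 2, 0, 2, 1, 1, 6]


Look up each index in the dictionary:
  5 -> 'bar'
  2 -> 'world'
  0 -> 'test'
  2 -> 'world'
  1 -> 'hello'
  1 -> 'hello'
  6 -> 'code'

Decoded: "bar world test world hello hello code"


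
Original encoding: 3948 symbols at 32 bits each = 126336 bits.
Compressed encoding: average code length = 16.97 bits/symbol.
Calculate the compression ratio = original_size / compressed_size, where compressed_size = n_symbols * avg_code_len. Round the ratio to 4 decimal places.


original_size = n_symbols * orig_bits = 3948 * 32 = 126336 bits
compressed_size = n_symbols * avg_code_len = 3948 * 16.97 = 66997.56 bits
ratio = original_size / compressed_size = 126336 / 66997.56 = 1.8857

Compression ratio = 1.8857


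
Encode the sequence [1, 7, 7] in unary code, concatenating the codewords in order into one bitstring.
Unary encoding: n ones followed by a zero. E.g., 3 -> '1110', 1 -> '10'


Encode each number as n ones followed by a terminating 0:
  1 -> 10 (2 bits)
  7 -> 11111110 (8 bits)
  7 -> 11111110 (8 bits)
Total length = 2 + 8 + 8 = 18 bits.

Unary([1, 7, 7]) = 101111111011111110 (18 bits)


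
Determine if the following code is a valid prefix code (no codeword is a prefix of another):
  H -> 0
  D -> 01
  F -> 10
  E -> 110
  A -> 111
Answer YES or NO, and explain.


Checking each pair (does one codeword prefix another?):
  H='0' vs D='01': prefix -- VIOLATION

NO -- this is NOT a valid prefix code. H (0) is a prefix of D (01).


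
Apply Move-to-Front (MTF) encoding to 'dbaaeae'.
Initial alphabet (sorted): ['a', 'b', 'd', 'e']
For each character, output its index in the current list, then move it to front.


MTF encoding:
'd': index 2 in ['a', 'b', 'd', 'e'] -> ['d', 'a', 'b', 'e']
'b': index 2 in ['d', 'a', 'b', 'e'] -> ['b', 'd', 'a', 'e']
'a': index 2 in ['b', 'd', 'a', 'e'] -> ['a', 'b', 'd', 'e']
'a': index 0 in ['a', 'b', 'd', 'e'] -> ['a', 'b', 'd', 'e']
'e': index 3 in ['a', 'b', 'd', 'e'] -> ['e', 'a', 'b', 'd']
'a': index 1 in ['e', 'a', 'b', 'd'] -> ['a', 'e', 'b', 'd']
'e': index 1 in ['a', 'e', 'b', 'd'] -> ['e', 'a', 'b', 'd']


Output: [2, 2, 2, 0, 3, 1, 1]
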